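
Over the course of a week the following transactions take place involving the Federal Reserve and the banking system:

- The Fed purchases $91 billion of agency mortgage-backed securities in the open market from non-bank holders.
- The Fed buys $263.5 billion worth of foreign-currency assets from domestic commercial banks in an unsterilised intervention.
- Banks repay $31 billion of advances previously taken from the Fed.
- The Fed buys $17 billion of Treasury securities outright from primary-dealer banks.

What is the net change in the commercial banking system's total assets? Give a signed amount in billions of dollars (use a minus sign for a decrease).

+$60 billion

Asset purchase (from non-banks) $91 billion: bank balance sheets expand → +$91B.
FX purchase $263.5 billion: just an asset swap on bank balance sheets → 0.
Discount-window repayment $31 billion: bank balance sheets shrink → −$31B.
OMO purchase (from banks) $17 billion: just an asset swap on bank balance sheets → 0.
Net: 91 + 0 − 31 + 0 = +$60 billion.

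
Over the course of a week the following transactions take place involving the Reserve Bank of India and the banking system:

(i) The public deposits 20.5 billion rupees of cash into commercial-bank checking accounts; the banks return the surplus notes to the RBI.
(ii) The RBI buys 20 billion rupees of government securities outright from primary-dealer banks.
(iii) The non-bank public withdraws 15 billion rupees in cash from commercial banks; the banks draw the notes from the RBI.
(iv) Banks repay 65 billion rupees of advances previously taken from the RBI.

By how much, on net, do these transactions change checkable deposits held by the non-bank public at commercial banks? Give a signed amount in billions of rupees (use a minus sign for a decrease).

+5.5 billion

Currency deposit 20.5 billion rupees: non-bank counterparties' bank balances rise → +20.5B.
OMO purchase (from banks) 20 billion rupees: the counterparty is a bank, so public deposits are unchanged → 0.
Currency withdrawal 15 billion rupees: non-bank counterparties' bank balances fall → −15B.
Discount-window repayment 65 billion rupees: the counterparty is a bank, so public deposits are unchanged → 0.
Net: 20.5 + 0 − 15 + 0 = +5.5 billion.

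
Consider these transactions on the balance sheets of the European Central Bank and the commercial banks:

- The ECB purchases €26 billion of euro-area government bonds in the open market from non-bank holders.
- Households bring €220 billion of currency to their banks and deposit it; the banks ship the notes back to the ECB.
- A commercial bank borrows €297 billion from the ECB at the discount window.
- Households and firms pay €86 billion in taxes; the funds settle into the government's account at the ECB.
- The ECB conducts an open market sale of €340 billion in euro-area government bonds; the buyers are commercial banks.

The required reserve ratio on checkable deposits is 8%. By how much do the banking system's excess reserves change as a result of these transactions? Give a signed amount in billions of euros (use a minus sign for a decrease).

Asset purchase (from non-banks) €26 billion: reserves +€26B, deposits +€26B.
Currency deposit €220 billion: reserves +€220B, deposits +€220B.
Discount-window loan €297 billion: reserves +€297B, deposits 0.
Government account inflow €86 billion: reserves −€86B, deposits −€86B.
OMO sale (to banks) €340 billion: reserves −€340B, deposits 0.
Totals: Δreserves = +€117B, Δdeposits = +€160B.
Δrequired reserves = 8% × +€160B = +€12.8B.
Δexcess reserves = Δreserves − Δrequired = +€117B − (+€12.8B) = +€104.2 billion.

+€104.2 billion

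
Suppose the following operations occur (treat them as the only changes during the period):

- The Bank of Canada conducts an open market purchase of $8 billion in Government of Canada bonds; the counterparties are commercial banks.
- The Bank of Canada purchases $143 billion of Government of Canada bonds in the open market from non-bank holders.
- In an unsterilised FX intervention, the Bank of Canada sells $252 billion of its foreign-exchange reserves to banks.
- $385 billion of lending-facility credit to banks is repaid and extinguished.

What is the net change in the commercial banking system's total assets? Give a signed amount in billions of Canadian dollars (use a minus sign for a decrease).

OMO purchase (from banks) $8 billion: just an asset swap on bank balance sheets → 0.
Asset purchase (from non-banks) $143 billion: bank balance sheets expand → +$143B.
FX sale $252 billion: just an asset swap on bank balance sheets → 0.
Discount-window repayment $385 billion: bank balance sheets shrink → −$385B.
Net: 0 + 143 + 0 − 385 = -$242 billion.

-$242 billion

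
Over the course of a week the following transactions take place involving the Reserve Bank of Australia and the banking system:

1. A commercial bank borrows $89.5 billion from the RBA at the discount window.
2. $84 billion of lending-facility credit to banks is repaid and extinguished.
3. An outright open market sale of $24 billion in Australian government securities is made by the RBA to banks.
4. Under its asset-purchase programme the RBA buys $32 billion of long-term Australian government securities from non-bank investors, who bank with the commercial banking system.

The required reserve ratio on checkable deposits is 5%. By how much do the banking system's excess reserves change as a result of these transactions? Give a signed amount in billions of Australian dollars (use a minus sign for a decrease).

Discount-window loan $89.5 billion: reserves +$89.5B, deposits 0.
Discount-window repayment $84 billion: reserves −$84B, deposits 0.
OMO sale (to banks) $24 billion: reserves −$24B, deposits 0.
Asset purchase (from non-banks) $32 billion: reserves +$32B, deposits +$32B.
Totals: Δreserves = +$13.5B, Δdeposits = +$32B.
Δrequired reserves = 5% × +$32B = +$1.6B.
Δexcess reserves = Δreserves − Δrequired = +$13.5B − (+$1.6B) = +$11.9 billion.

+$11.9 billion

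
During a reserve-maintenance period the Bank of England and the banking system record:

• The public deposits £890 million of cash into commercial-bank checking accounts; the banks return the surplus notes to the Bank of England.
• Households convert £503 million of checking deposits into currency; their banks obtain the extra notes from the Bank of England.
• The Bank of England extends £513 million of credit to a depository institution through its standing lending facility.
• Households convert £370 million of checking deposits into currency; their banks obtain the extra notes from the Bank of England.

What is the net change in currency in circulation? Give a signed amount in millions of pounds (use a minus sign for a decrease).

Currency deposit £890 million: notes return to the central bank → −£890M.
Currency withdrawal £503 million: notes leave the central bank → +£503M.
Discount-window loan £513 million: no currency enters or leaves circulation → 0.
Currency withdrawal £370 million: notes leave the central bank → +£370M.
Net: −890 + 503 + 0 + 370 = -£17 million.

-£17 million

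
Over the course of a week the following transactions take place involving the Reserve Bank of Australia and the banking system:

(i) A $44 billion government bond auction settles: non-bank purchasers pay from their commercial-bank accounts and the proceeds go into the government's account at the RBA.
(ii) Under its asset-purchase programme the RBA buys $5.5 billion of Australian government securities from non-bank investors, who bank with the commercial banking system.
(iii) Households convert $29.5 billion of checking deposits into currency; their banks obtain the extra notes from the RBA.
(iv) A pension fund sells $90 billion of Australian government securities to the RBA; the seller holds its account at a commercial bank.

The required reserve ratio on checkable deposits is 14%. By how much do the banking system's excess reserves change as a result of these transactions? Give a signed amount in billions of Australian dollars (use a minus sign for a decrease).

Government account inflow $44 billion: reserves −$44B, deposits −$44B.
Asset purchase (from non-banks) $5.5 billion: reserves +$5.5B, deposits +$5.5B.
Currency withdrawal $29.5 billion: reserves −$29.5B, deposits −$29.5B.
Asset purchase (from non-banks) $90 billion: reserves +$90B, deposits +$90B.
Totals: Δreserves = +$22B, Δdeposits = +$22B.
Δrequired reserves = 14% × +$22B = +$3.08B.
Δexcess reserves = Δreserves − Δrequired = +$22B − (+$3.08B) = +$18.92 billion.

+$18.92 billion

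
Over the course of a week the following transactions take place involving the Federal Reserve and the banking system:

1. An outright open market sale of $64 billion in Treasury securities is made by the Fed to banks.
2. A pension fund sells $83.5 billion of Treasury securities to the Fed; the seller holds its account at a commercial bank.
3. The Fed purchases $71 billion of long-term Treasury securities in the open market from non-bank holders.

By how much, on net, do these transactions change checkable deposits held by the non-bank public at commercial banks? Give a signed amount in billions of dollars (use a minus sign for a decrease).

OMO sale (to banks) $64 billion: the counterparty is a bank, so public deposits are unchanged → 0.
Asset purchase (from non-banks) $83.5 billion: non-bank counterparties' bank balances rise → +$83.5B.
Asset purchase (from non-banks) $71 billion: non-bank counterparties' bank balances rise → +$71B.
Net: 0 + 83.5 + 71 = +$154.5 billion.

+$154.5 billion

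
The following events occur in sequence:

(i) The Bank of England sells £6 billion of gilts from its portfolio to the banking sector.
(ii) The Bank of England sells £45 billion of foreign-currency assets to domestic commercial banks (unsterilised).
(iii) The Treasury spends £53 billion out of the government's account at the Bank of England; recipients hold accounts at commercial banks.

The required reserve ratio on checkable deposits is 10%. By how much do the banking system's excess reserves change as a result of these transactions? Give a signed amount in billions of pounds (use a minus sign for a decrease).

-£3.3 billion

OMO sale (to banks) £6 billion: reserves −£6B, deposits 0.
FX sale £45 billion: reserves −£45B, deposits 0.
Government spending £53 billion: reserves +£53B, deposits +£53B.
Totals: Δreserves = +£2B, Δdeposits = +£53B.
Δrequired reserves = 10% × +£53B = +£5.3B.
Δexcess reserves = Δreserves − Δrequired = +£2B − (+£5.3B) = -£3.3 billion.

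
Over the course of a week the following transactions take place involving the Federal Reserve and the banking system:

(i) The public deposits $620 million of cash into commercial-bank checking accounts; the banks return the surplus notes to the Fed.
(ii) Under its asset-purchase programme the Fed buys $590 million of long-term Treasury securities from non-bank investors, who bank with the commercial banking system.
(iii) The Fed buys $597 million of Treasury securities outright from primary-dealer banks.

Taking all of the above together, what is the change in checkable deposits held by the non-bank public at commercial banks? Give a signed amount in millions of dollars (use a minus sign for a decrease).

+$1210 million

Fed balance sheet:
  Assets:      Securities +$1187M
  Liabilities: Bank reserves +$1807M, Currency in circulation −$620M
Commercial banking system:
  Assets:      Reserves at CB +$1807M, Securities −$597M
  Liabilities: Checkable deposits +$1210M
So the change in checkable deposits held by the non-bank public at commercial banks is +$1210 million.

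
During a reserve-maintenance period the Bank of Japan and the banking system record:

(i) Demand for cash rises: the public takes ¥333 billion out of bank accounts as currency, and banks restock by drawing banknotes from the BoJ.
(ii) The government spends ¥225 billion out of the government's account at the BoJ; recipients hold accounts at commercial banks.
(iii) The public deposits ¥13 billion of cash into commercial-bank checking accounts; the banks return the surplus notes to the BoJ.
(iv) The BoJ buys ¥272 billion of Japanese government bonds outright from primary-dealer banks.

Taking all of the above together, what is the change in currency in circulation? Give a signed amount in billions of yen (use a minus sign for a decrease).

BoJ balance sheet:
  Assets:      Securities +¥272B
  Liabilities: Bank reserves +¥177B, Currency in circulation +¥320B, Government deposits −¥225B
Commercial banking system:
  Assets:      Reserves at CB +¥177B, Securities −¥272B
  Liabilities: Checkable deposits −¥95B
So the change in currency in circulation is +¥320 billion.

+¥320 billion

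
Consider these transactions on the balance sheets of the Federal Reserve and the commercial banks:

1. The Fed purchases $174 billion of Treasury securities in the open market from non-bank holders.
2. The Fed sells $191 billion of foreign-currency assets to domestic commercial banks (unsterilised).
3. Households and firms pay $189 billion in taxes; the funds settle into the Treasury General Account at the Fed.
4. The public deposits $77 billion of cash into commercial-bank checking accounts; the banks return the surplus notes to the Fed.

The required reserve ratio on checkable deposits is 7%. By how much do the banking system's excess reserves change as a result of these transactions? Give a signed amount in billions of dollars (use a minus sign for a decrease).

Asset purchase (from non-banks) $174 billion: reserves +$174B, deposits +$174B.
FX sale $191 billion: reserves −$191B, deposits 0.
Government account inflow $189 billion: reserves −$189B, deposits −$189B.
Currency deposit $77 billion: reserves +$77B, deposits +$77B.
Totals: Δreserves = −$129B, Δdeposits = +$62B.
Δrequired reserves = 7% × +$62B = +$4.34B.
Δexcess reserves = Δreserves − Δrequired = −$129B − (+$4.34B) = -$133.34 billion.

-$133.34 billion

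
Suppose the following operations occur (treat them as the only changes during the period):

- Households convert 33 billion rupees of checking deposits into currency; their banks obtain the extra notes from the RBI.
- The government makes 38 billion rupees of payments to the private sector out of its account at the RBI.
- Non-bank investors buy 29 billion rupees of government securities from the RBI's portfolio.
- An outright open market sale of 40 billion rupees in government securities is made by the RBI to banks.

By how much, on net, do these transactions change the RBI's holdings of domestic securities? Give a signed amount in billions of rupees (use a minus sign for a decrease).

RBI balance sheet:
  Assets:      Securities −69B
  Liabilities: Bank reserves −64B, Currency in circulation +33B, Government deposits −38B
Commercial banking system:
  Assets:      Reserves at CB −64B, Securities +40B
  Liabilities: Checkable deposits −24B
So the change in the RBI's holdings of domestic securities is -69 billion.

-69 billion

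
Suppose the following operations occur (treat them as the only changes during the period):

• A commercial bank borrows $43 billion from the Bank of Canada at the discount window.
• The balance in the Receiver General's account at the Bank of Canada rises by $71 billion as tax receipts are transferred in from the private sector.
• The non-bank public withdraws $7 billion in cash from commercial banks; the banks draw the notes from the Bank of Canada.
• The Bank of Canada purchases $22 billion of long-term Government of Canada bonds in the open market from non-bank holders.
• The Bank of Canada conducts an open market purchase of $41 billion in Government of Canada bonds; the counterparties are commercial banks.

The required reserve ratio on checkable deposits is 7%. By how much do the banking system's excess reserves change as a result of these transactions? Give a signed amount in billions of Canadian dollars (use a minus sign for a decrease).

+$31.92 billion

Discount-window loan $43 billion: reserves +$43B, deposits 0.
Government account inflow $71 billion: reserves −$71B, deposits −$71B.
Currency withdrawal $7 billion: reserves −$7B, deposits −$7B.
Asset purchase (from non-banks) $22 billion: reserves +$22B, deposits +$22B.
OMO purchase (from banks) $41 billion: reserves +$41B, deposits 0.
Totals: Δreserves = +$28B, Δdeposits = −$56B.
Δrequired reserves = 7% × −$56B = −$3.92B.
Δexcess reserves = Δreserves − Δrequired = +$28B − (−$3.92B) = +$31.92 billion.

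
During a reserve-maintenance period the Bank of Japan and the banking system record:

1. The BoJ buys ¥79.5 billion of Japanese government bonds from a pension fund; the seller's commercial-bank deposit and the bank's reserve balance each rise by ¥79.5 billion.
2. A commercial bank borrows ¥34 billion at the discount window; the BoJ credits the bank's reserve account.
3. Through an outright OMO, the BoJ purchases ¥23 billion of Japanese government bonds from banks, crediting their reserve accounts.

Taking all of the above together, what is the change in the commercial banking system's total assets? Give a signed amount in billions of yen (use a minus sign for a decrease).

+¥113.5 billion

Asset purchase (from non-banks) ¥79.5 billion: bank balance sheets expand → +¥79.5B.
Discount-window loan ¥34 billion: bank balance sheets expand → +¥34B.
OMO purchase (from banks) ¥23 billion: just an asset swap on bank balance sheets → 0.
Net: 79.5 + 34 + 0 = +¥113.5 billion.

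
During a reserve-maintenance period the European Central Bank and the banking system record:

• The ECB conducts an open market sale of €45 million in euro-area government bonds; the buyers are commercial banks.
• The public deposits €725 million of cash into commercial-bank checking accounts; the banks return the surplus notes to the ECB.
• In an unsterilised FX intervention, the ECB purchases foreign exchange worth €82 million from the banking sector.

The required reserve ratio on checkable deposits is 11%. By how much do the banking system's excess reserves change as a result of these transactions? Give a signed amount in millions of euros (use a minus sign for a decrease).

+€682.25 million

OMO sale (to banks) €45 million: reserves −€45M, deposits 0.
Currency deposit €725 million: reserves +€725M, deposits +€725M.
FX purchase €82 million: reserves +€82M, deposits 0.
Totals: Δreserves = +€762M, Δdeposits = +€725M.
Δrequired reserves = 11% × +€725M = +€79.75M.
Δexcess reserves = Δreserves − Δrequired = +€762M − (+€79.75M) = +€682.25 million.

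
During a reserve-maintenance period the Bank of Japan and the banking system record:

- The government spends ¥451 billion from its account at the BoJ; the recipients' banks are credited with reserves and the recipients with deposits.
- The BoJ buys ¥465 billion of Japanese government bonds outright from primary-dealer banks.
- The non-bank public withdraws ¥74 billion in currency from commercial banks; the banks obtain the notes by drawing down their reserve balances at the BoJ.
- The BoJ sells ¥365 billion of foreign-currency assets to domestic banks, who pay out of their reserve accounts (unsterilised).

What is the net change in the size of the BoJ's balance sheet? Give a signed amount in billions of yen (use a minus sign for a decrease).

+¥100 billion

BoJ balance sheet:
  Assets:      Securities +¥465B, Foreign assets −¥365B
  Liabilities: Bank reserves +¥477B, Currency in circulation +¥74B, Government deposits −¥451B
Change in total BoJ assets = +¥100 billion.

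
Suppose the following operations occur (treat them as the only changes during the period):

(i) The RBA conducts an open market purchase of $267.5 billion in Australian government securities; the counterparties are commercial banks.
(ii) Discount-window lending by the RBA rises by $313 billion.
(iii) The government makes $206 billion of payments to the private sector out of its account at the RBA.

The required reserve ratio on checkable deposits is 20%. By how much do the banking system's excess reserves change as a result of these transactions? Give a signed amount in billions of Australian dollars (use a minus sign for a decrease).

+$745.3 billion

OMO purchase (from banks) $267.5 billion: reserves +$267.5B, deposits 0.
Discount-window loan $313 billion: reserves +$313B, deposits 0.
Government spending $206 billion: reserves +$206B, deposits +$206B.
Totals: Δreserves = +$786.5B, Δdeposits = +$206B.
Δrequired reserves = 20% × +$206B = +$41.2B.
Δexcess reserves = Δreserves − Δrequired = +$786.5B − (+$41.2B) = +$745.3 billion.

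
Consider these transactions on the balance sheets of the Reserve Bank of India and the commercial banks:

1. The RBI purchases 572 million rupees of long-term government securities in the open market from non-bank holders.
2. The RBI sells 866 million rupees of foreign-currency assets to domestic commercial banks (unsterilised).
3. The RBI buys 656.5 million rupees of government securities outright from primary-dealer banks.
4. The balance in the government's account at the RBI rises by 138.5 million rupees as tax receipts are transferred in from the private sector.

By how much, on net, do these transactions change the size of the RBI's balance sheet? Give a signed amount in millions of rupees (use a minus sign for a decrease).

+362.5 million

Asset purchase (from non-banks) 572 million rupees: an RBI asset is acquired → +572M.
FX sale 866 million rupees: an RBI asset is shed → −866M.
OMO purchase (from banks) 656.5 million rupees: an RBI asset is acquired → +656.5M.
Government account inflow 138.5 million rupees: only the composition of liabilities changes → 0.
Net: 572 − 866 + 656.5 + 0 = +362.5 million.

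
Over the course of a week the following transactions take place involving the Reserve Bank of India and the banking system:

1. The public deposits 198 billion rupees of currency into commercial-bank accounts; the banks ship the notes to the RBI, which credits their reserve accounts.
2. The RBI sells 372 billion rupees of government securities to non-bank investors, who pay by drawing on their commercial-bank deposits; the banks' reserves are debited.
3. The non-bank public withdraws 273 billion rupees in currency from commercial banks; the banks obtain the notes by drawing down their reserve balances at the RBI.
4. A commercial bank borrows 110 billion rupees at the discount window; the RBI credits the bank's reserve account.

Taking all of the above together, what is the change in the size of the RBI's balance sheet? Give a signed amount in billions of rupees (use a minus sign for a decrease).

-262 billion

Currency deposit 198 billion rupees: only the composition of liabilities changes → 0.
Asset sale (to non-banks) 372 billion rupees: an RBI asset is shed → −372B.
Currency withdrawal 273 billion rupees: only the composition of liabilities changes → 0.
Discount-window loan 110 billion rupees: an RBI asset is acquired → +110B.
Net: 0 − 372 + 0 + 110 = -262 billion.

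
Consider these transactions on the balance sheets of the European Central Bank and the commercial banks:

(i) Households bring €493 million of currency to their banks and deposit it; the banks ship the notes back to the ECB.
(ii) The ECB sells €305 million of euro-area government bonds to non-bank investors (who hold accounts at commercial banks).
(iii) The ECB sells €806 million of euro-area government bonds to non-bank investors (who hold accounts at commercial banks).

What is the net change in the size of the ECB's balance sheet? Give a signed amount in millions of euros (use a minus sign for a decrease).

-€1111 million

Currency deposit €493 million: only the composition of liabilities changes → 0.
Asset sale (to non-banks) €305 million: an ECB asset is shed → −€305M.
Asset sale (to non-banks) €806 million: an ECB asset is shed → −€806M.
Net: 0 − 305 − 806 = -€1111 million.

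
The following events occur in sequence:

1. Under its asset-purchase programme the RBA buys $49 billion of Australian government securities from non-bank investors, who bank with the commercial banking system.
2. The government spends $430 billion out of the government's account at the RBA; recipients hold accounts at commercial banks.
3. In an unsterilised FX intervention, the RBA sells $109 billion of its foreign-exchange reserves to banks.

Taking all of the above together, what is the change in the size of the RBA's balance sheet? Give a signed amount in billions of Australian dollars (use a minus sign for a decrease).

-$60 billion

RBA balance sheet:
  Assets:      Securities +$49B, Foreign assets −$109B
  Liabilities: Bank reserves +$370B, Government deposits −$430B
Change in total RBA assets = -$60 billion.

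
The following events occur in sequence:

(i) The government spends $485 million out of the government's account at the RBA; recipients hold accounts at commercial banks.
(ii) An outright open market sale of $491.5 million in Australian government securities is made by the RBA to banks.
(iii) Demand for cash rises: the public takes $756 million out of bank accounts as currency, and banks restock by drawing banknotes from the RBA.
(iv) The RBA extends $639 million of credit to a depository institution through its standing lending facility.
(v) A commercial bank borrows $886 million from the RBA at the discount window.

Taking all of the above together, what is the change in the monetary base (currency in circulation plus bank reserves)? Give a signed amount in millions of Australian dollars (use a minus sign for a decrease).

+$1518.5 million

Government spending $485 million: a non-base liability converts back to reserves → +$485M.
OMO sale (to banks) $491.5 million: RBA balance sheet contracts → −$491.5M.
Currency withdrawal $756 million: just a shift between currency and reserves — both are base money → 0.
Discount-window loan $639 million: RBA balance sheet expands → +$639M.
Discount-window loan $886 million: RBA balance sheet expands → +$886M.
Net: 485 − 491.5 + 0 + 639 + 886 = +$1518.5 million.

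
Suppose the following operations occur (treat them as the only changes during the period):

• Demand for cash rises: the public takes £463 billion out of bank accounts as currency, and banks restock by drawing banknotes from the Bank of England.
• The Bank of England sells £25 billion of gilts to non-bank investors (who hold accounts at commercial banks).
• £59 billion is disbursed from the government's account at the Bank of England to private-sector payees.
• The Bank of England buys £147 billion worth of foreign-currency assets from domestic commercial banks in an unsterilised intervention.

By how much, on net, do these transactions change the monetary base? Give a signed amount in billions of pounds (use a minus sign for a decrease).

Currency withdrawal £463 billion: just a shift between currency and reserves — both are base money → 0.
Asset sale (to non-banks) £25 billion: Bank of England balance sheet contracts → −£25B.
Government spending £59 billion: a non-base liability converts back to reserves → +£59B.
FX purchase £147 billion: Bank of England balance sheet expands → +£147B.
Net: 0 − 25 + 59 + 147 = +£181 billion.

+£181 billion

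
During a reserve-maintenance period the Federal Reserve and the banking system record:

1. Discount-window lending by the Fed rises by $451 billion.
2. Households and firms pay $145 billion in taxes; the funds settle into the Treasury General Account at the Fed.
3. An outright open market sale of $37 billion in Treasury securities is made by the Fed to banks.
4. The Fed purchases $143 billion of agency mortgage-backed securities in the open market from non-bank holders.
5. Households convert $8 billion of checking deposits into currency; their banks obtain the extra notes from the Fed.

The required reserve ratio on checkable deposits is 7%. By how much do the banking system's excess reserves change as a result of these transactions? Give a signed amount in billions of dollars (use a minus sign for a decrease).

+$404.7 billion

Discount-window loan $451 billion: reserves +$451B, deposits 0.
Government account inflow $145 billion: reserves −$145B, deposits −$145B.
OMO sale (to banks) $37 billion: reserves −$37B, deposits 0.
Asset purchase (from non-banks) $143 billion: reserves +$143B, deposits +$143B.
Currency withdrawal $8 billion: reserves −$8B, deposits −$8B.
Totals: Δreserves = +$404B, Δdeposits = −$10B.
Δrequired reserves = 7% × −$10B = −$0.7B.
Δexcess reserves = Δreserves − Δrequired = +$404B − (−$0.7B) = +$404.7 billion.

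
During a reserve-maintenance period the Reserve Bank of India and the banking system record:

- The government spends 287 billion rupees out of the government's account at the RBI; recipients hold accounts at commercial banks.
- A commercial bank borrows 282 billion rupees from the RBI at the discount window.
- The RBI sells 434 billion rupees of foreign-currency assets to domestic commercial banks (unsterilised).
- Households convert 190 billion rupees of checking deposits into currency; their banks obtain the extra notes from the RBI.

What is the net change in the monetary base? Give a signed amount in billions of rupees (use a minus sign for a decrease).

RBI balance sheet:
  Assets:      Loans to banks +282B, Foreign assets −434B
  Liabilities: Bank reserves −55B, Currency in circulation +190B, Government deposits −287B
Monetary base = currency + reserves: +190B + (−55B) = +135 billion.

+135 billion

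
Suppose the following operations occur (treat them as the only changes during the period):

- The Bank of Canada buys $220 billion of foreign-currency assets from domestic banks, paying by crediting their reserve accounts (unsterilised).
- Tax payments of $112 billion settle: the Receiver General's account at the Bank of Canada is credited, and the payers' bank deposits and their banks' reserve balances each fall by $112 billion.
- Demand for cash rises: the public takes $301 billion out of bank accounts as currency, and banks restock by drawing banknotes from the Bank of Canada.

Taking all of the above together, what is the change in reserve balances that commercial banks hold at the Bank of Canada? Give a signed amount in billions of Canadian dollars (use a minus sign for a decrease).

Bank of Canada balance sheet:
  Assets:      Foreign assets +$220B
  Liabilities: Bank reserves −$193B, Currency in circulation +$301B, Government deposits +$112B
Commercial banking system:
  Assets:      Reserves at CB −$193B, Foreign assets −$220B
  Liabilities: Checkable deposits −$413B
So the change in reserve balances that commercial banks hold at the Bank of Canada is -$193 billion.

-$193 billion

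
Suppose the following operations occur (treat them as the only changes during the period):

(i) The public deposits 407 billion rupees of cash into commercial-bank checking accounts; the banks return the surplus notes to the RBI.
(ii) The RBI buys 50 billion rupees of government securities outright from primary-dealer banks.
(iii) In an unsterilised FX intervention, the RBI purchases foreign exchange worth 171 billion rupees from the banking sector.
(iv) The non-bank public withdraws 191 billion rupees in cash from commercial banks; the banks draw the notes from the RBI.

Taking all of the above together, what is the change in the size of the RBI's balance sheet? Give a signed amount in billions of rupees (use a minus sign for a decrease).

RBI balance sheet:
  Assets:      Securities +50B, Foreign assets +171B
  Liabilities: Bank reserves +437B, Currency in circulation −216B
Change in total RBI assets = +221 billion.

+221 billion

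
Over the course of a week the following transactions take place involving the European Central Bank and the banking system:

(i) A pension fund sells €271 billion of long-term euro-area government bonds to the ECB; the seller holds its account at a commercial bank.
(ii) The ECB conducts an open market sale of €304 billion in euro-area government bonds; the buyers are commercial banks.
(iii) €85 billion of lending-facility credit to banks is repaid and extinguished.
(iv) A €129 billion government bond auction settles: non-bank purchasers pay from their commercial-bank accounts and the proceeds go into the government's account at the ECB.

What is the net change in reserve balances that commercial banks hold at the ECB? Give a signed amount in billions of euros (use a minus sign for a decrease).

ECB balance sheet:
  Assets:      Securities −€33B, Loans to banks −€85B
  Liabilities: Bank reserves −€247B, Government deposits +€129B
So the change in reserve balances that commercial banks hold at the ECB is -€247 billion.

-€247 billion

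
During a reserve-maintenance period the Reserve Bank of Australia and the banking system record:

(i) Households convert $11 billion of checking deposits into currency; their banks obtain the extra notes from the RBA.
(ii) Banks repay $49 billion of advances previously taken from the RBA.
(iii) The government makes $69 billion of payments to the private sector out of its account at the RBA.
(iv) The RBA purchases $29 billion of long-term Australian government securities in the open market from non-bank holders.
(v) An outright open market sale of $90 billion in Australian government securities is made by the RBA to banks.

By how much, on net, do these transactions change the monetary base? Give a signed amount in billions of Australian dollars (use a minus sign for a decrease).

Currency withdrawal $11 billion: just a shift between currency and reserves — both are base money → 0.
Discount-window repayment $49 billion: RBA balance sheet contracts → −$49B.
Government spending $69 billion: a non-base liability converts back to reserves → +$69B.
Asset purchase (from non-banks) $29 billion: RBA balance sheet expands → +$29B.
OMO sale (to banks) $90 billion: RBA balance sheet contracts → −$90B.
Net: 0 − 49 + 69 + 29 − 90 = -$41 billion.

-$41 billion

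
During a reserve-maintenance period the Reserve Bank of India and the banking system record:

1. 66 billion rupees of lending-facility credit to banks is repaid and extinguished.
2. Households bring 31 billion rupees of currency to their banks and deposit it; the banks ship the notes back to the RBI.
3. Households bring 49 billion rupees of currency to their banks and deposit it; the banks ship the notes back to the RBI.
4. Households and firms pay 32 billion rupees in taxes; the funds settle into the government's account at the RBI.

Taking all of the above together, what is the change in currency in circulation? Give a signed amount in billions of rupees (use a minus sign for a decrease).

-80 billion

Discount-window repayment 66 billion rupees: no currency enters or leaves circulation → 0.
Currency deposit 31 billion rupees: notes return to the central bank → −31B.
Currency deposit 49 billion rupees: notes return to the central bank → −49B.
Government account inflow 32 billion rupees: no currency enters or leaves circulation → 0.
Net: 0 − 31 − 49 + 0 = -80 billion.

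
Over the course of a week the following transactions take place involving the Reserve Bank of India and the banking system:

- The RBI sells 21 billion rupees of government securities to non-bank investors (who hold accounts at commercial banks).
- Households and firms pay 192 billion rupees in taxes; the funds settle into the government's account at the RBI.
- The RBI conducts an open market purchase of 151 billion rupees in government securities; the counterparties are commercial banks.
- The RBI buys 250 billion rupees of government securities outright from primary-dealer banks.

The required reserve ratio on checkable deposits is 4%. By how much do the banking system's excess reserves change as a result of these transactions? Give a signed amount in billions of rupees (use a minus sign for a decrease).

+196.52 billion

Asset sale (to non-banks) 21 billion rupees: reserves −21B, deposits −21B.
Government account inflow 192 billion rupees: reserves −192B, deposits −192B.
OMO purchase (from banks) 151 billion rupees: reserves +151B, deposits 0.
OMO purchase (from banks) 250 billion rupees: reserves +250B, deposits 0.
Totals: Δreserves = +188B, Δdeposits = −213B.
Δrequired reserves = 4% × −213B = −8.52B.
Δexcess reserves = Δreserves − Δrequired = +188B − (−8.52B) = +196.52 billion.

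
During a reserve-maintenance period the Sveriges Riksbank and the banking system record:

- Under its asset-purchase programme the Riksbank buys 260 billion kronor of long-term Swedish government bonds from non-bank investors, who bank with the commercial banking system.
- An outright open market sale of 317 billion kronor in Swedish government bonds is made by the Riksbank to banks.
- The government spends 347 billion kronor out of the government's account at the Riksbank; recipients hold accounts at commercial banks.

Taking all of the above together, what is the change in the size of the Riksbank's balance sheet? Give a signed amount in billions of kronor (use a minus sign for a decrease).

-57 billion

Riksbank balance sheet:
  Assets:      Securities −57B
  Liabilities: Bank reserves +290B, Government deposits −347B
Commercial banking system:
  Assets:      Reserves at CB +290B, Securities +317B
  Liabilities: Checkable deposits +607B
Change in total Riksbank assets = -57 billion.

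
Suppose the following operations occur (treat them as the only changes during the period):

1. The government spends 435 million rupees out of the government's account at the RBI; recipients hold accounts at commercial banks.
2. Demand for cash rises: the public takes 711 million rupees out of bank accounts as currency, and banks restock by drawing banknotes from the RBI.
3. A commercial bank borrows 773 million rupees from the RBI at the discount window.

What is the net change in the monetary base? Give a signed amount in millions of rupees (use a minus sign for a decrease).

+1208 million

Government spending 435 million rupees: a non-base liability converts back to reserves → +435M.
Currency withdrawal 711 million rupees: just a shift between currency and reserves — both are base money → 0.
Discount-window loan 773 million rupees: RBI balance sheet expands → +773M.
Net: 435 + 0 + 773 = +1208 million.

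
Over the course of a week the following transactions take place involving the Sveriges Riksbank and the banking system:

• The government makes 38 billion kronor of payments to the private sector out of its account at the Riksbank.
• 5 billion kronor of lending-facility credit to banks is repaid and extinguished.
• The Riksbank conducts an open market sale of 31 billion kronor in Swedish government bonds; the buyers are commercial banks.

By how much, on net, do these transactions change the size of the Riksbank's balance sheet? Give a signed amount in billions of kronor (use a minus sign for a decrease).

-36 billion

Riksbank balance sheet:
  Assets:      Securities −31B, Loans to banks −5B
  Liabilities: Bank reserves +2B, Government deposits −38B
Change in total Riksbank assets = -36 billion.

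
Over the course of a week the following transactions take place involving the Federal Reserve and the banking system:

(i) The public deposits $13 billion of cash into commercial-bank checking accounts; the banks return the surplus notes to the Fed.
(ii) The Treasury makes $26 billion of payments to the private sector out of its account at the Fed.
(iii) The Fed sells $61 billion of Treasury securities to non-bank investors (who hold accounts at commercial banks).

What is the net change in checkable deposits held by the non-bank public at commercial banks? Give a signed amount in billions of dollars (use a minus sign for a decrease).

-$22 billion

Fed balance sheet:
  Assets:      Securities −$61B
  Liabilities: Bank reserves −$22B, Currency in circulation −$13B, Government deposits −$26B
Commercial banking system:
  Assets:      Reserves at CB −$22B
  Liabilities: Checkable deposits −$22B
So the change in checkable deposits held by the non-bank public at commercial banks is -$22 billion.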